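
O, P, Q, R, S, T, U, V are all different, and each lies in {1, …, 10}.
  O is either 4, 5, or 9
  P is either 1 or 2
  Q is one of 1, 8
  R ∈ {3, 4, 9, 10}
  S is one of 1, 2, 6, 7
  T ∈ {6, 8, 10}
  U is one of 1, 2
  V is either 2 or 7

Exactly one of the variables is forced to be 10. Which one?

T

P and U share exactly the 2 values {1, 2}; by pigeonhole those values go to them, so strike 1, 2 from Q, S, V.
Q has just one choice, so Q = 8. So T can't be 8.
V must be 7 (only option left). Remove 7 from S.
That leaves S = 6. Strike 6 from T.
So 10 goes to T.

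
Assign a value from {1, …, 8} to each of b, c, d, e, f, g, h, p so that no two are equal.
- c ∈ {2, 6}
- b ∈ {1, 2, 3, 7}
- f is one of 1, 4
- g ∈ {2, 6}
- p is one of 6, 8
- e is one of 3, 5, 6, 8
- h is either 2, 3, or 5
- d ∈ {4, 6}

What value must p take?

The 8 variables together cover exactly {1, 2, 3, 4, 5, 6, 7, 8} — 8 values for 8 variables — and 7 appears only in b's list, so b = 7.
The 7 still-open variables draw from only 7 values {1, 2, 3, 4, 5, 6, 8}, so each is used; only f can be 1, hence f = 1.
Among the 6 still-open variables, 4 fits only d (and all 6 values in {2, 3, 4, 5, 6, 8} must be used), so d = 4.
The 2 variables c and g are confined to {2, 6}, which locks those values in; drop them from e, h, p.
So p = 8.

8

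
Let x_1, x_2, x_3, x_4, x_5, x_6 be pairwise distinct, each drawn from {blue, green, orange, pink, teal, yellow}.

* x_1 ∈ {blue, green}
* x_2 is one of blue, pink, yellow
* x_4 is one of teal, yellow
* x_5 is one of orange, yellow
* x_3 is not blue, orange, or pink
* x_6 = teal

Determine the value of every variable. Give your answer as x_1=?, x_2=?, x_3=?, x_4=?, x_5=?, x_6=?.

x_1=blue, x_2=pink, x_3=green, x_4=yellow, x_5=orange, x_6=teal

x_6 has just one choice, so x_6 = teal. So x_3, x_4 can't be teal.
x_4 must be yellow (only option left). So x_2, x_3, x_5 can't be yellow.
x_5's domain is down to {orange}, so x_5 = orange.
x_3's domain is down to {green}, so x_3 = green. Strike green from x_1.
x_1's domain is down to {blue}, so x_1 = blue. So x_2 can't be blue.
x_2 has just one choice, so x_2 = pink.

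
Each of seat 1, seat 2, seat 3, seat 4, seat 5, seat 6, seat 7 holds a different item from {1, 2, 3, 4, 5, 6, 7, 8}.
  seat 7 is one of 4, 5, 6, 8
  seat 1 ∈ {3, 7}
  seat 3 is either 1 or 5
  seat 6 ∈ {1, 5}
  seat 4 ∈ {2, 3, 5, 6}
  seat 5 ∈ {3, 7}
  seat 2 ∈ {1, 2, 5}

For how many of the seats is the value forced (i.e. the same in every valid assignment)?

2

seat 1 and seat 5 between them cover only {3, 7} — a naked pair. Remove those values from seat 4.
seat 3 and seat 6 share exactly the 2 values {1, 5}; by pigeonhole those values go to them, so strike 1, 5 from seat 2, seat 4, seat 7.
seat 2's domain is down to {2}, so seat 2 = 2. So seat 4 can't be 2.
seat 4 must be 6 (only option left). Strike 6 from seat 7.
Determined: seat 2=2, seat 4=6. The other seats each still have more than one consistent value. That makes 2.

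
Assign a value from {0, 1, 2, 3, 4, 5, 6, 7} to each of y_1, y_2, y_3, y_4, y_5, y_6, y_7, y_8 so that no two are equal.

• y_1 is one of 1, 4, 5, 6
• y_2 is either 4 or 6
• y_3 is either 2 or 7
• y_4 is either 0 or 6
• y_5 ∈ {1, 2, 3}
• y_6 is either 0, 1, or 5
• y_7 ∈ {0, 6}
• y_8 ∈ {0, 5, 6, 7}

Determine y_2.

The 8 variables draw from only 8 values {0, 1, 2, 3, 4, 5, 6, 7}, so each is used; only y_5 can be 3, hence y_5 = 3.
The 7 still-open variables draw from only 7 values {0, 1, 2, 4, 5, 6, 7}, so each is used; only y_3 can be 2, hence y_3 = 2.
The 6 still-open variables together cover exactly {0, 1, 4, 5, 6, 7} — 6 values for 6 variables — and 7 appears only in y_8's list, so y_8 = 7.
y_4 and y_7 between them cover only {0, 6} — a naked pair. Remove those values from y_1, y_2, y_6.
So y_2 = 4.

4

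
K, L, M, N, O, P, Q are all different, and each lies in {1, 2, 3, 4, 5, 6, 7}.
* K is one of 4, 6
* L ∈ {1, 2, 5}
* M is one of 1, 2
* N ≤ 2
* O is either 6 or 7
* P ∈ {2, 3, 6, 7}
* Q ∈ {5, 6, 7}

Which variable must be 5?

L

The 7 variables together cover exactly {1, 2, 3, 4, 5, 6, 7} — 7 values for 7 variables — and 3 appears only in P's list, so P = 3.
The 6 still-open variables together cover exactly {1, 2, 4, 5, 6, 7} — 6 values for 6 variables — and 4 appears only in K's list, so K = 4.
M and N share exactly the 2 values {1, 2}; by pigeonhole those values go to them, so strike 1, 2 from L.
So 5 goes to L.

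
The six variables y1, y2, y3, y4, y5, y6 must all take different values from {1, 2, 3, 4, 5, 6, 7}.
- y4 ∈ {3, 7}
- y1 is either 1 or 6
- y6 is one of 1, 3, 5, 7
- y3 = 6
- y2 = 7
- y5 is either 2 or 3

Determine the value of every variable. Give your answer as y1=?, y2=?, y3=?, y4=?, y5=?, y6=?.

y2 has just one choice, so y2 = 7. So y4, y6 can't be 7.
y3's domain is down to {6}, so y3 = 6. So y1 can't be 6.
That leaves y4 = 3. Strike 3 from y5, y6.
y5 has just one choice, so y5 = 2.
y1 has just one choice, so y1 = 1. Eliminate 1 elsewhere: y6.
y6 has just one choice, so y6 = 5.

y1=1, y2=7, y3=6, y4=3, y5=2, y6=5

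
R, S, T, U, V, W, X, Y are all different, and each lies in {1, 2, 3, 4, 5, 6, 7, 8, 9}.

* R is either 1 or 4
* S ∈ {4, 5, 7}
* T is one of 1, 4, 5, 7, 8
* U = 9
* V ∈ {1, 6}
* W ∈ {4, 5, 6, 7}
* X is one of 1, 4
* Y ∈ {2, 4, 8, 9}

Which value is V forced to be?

6

U's domain is down to {9}, so U = 9. Remove 9 from Y.
The 7 still-open variables draw from only 7 values {1, 2, 4, 5, 6, 7, 8}, so each is used; only Y can be 2, hence Y = 2.
The 6 still-open variables draw from only 6 values {1, 4, 5, 6, 7, 8}, so each is used; only T can be 8, hence T = 8.
The 2 variables R and X are confined to {1, 4}, which locks those values in; drop them from S, V, W.
So V = 6.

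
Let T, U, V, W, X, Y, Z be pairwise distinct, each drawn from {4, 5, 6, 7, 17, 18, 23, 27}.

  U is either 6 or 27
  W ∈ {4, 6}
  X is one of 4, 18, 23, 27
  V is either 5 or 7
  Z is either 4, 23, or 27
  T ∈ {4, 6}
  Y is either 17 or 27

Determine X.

T and W share exactly the 2 values {4, 6}; by pigeonhole those values go to them, so strike 4, 6 from U, X, Z.
U's domain is down to {27}, so U = 27. Remove 27 from X, Y, Z.
That leaves Y = 17.
That leaves Z = 23. Eliminate 23 elsewhere: X.
So X = 18.

18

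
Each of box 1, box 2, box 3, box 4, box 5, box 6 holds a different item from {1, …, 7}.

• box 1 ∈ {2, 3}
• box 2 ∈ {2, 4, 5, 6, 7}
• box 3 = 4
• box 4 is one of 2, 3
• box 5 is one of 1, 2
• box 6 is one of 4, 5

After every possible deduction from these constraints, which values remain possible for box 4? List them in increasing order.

box 3 must be 4 (only option left). Eliminate 4 elsewhere: box 2, box 6.
box 6 has just one choice, so box 6 = 5. So box 2 can't be 5.
box 1 and box 4 between them cover only {2, 3} — a naked pair. Remove those values from box 2, box 5.
box 5 has just one choice, so box 5 = 1.
No further eliminations apply; box 4 can still be any of 2, 3.

2, 3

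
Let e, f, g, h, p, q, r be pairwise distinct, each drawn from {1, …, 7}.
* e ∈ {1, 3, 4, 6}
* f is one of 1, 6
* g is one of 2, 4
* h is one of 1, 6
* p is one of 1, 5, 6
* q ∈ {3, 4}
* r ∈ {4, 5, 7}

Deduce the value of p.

Among the 7 variables, 2 fits only g (and all 7 values in {1, 2, 3, 4, 5, 6, 7} must be used), so g = 2.
Among the 6 still-open variables, 7 fits only r (and all 6 values in {1, 3, 4, 5, 6, 7} must be used), so r = 7.
Among the 5 still-open variables, 5 fits only p (and all 5 values in {1, 3, 4, 5, 6} must be used), so p = 5.

5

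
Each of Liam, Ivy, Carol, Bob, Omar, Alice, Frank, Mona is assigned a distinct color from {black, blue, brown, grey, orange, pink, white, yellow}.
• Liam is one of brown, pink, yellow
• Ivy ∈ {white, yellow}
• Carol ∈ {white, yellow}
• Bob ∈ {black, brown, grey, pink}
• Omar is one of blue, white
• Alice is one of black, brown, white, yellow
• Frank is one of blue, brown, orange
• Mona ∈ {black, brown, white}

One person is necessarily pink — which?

Liam

The 8 variables draw from only 8 values {black, blue, brown, grey, orange, pink, white, yellow}, so each is used; only Bob can be grey, hence Bob = grey.
Among the 7 still-open variables, orange fits only Frank (and all 7 values in {black, blue, brown, orange, pink, white, yellow} must be used), so Frank = orange.
Among the 6 still-open variables, blue fits only Omar (and all 6 values in {black, blue, brown, pink, white, yellow} must be used), so Omar = blue.
The 5 still-open variables together cover exactly {black, brown, pink, white, yellow} — 5 values for 5 variables — and pink appears only in Liam's list, so Liam = pink.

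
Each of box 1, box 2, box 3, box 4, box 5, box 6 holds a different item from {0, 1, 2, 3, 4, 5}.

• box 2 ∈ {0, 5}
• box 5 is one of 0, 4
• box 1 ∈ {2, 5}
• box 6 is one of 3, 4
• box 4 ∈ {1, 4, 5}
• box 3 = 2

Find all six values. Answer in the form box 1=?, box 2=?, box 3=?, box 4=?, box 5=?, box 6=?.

box 1=5, box 2=0, box 3=2, box 4=1, box 5=4, box 6=3

box 3's domain is down to {2}, so box 3 = 2. Strike 2 from box 1.
box 1 has just one choice, so box 1 = 5. Remove 5 from box 2, box 4.
box 2 must be 0 (only option left). Eliminate 0 elsewhere: box 5.
box 5's domain is down to {4}, so box 5 = 4. Remove 4 from box 4, box 6.
box 6's domain is down to {3}, so box 6 = 3.
That leaves box 4 = 1.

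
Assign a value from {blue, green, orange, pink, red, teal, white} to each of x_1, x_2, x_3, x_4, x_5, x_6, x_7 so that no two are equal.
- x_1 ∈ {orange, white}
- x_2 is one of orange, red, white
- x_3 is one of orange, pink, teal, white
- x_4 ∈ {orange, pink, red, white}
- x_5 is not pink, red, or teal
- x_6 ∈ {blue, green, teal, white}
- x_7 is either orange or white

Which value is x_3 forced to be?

x_1 and x_7 between them cover only {orange, white} — a naked pair. Remove those values from x_2, x_3, x_4, x_5, x_6.
x_2 must be red (only option left). Strike red from x_4.
x_4's domain is down to {pink}, so x_4 = pink. Eliminate pink elsewhere: x_3.
So x_3 = teal.

teal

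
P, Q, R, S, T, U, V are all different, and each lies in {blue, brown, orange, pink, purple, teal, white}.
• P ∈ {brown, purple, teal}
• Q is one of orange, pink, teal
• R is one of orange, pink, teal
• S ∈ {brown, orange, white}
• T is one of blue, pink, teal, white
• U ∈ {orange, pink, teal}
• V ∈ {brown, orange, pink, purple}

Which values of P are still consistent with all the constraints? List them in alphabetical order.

brown, purple

Among the 7 variables, blue fits only T (and all 7 values in {blue, brown, orange, pink, purple, teal, white} must be used), so T = blue.
Among the 6 still-open variables, white fits only S (and all 6 values in {brown, orange, pink, purple, teal, white} must be used), so S = white.
Q, R, U between them cover only {orange, pink, teal} — a naked triple. Remove those values from P, V.
No further eliminations apply; P can still be any of brown, purple.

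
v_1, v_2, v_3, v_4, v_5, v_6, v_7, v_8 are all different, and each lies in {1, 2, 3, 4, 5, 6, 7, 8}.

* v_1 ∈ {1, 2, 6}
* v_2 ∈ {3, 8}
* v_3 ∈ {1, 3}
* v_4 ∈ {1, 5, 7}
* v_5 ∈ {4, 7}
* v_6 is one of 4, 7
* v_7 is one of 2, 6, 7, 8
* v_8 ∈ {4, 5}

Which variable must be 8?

v_2

v_5 and v_6 share exactly the 2 values {4, 7}; by pigeonhole those values go to them, so strike 4, 7 from v_4, v_7, v_8.
v_8 must be 5 (only option left). Remove 5 from v_4.
That leaves v_4 = 1. Strike 1 from v_1, v_3.
v_3 has just one choice, so v_3 = 3. Remove 3 from v_2.
So 8 goes to v_2.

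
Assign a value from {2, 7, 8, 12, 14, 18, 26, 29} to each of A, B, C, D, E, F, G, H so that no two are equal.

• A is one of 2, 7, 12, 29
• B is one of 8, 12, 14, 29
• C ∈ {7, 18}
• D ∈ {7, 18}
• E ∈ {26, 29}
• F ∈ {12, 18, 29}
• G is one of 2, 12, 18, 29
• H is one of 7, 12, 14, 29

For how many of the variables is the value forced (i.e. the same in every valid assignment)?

3

Among the 8 variables, 8 fits only B (and all 8 values in {2, 7, 8, 12, 14, 18, 26, 29} must be used), so B = 8.
Among the 7 still-open variables, 14 fits only H (and all 7 values in {2, 7, 12, 14, 18, 26, 29} must be used), so H = 14.
The 6 still-open variables draw from only 6 values {2, 7, 12, 18, 26, 29}, so each is used; only E can be 26, hence E = 26.
The 2 variables C and D are confined to {7, 18}, which locks those values in; drop them from A, F, G.
Determined: B=8, E=26, H=14. The other variables each still have more than one consistent value. That makes 3.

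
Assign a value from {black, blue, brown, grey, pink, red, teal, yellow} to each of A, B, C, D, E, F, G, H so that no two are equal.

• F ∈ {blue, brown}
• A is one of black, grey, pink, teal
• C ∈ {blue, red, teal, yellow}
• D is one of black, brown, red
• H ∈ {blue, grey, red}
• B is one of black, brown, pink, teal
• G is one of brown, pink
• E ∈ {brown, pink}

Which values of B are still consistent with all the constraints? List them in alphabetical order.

black, teal

Among the 8 variables, yellow fits only C (and all 8 values in {black, blue, brown, grey, pink, red, teal, yellow} must be used), so C = yellow.
The 2 variables E and G are confined to {brown, pink}, which locks those values in; drop them from A, B, D, F.
F has just one choice, so F = blue. Remove blue from H.
No further eliminations apply; B can still be any of black, teal.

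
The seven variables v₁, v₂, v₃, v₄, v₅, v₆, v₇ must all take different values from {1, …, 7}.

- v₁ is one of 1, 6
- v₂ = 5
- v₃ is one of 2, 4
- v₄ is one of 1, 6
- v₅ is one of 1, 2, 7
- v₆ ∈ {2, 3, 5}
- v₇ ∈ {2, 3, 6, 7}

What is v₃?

v₂ has just one choice, so v₂ = 5. Remove 5 from v₆.
The 6 still-open variables draw from only 6 values {1, 2, 3, 4, 6, 7}, so each is used; only v₃ can be 4, hence v₃ = 4.

4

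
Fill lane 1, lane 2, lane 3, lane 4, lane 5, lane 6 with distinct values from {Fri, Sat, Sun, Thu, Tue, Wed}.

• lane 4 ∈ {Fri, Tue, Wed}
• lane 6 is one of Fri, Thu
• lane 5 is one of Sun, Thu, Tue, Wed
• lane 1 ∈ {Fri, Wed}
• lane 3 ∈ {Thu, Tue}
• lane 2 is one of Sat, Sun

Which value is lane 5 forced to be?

Among the 6 variables, Sat fits only lane 2 (and all 6 values in {Fri, Sat, Sun, Thu, Tue, Wed} must be used), so lane 2 = Sat.
The 5 still-open variables together cover exactly {Fri, Sun, Thu, Tue, Wed} — 5 values for 5 variables — and Sun appears only in lane 5's list, so lane 5 = Sun.

Sun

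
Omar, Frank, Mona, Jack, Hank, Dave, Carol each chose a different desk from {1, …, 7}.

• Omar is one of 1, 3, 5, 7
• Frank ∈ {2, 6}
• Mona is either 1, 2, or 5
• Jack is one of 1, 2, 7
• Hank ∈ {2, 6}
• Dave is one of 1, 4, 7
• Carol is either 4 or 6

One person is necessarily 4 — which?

Carol

Among the 7 variables, 3 fits only Omar (and all 7 values in {1, 2, 3, 4, 5, 6, 7} must be used), so Omar = 3.
Among the 6 still-open variables, 5 fits only Mona (and all 6 values in {1, 2, 4, 5, 6, 7} must be used), so Mona = 5.
Frank and Hank between them cover only {2, 6} — a naked pair. Remove those values from Jack, Carol.
So 4 goes to Carol.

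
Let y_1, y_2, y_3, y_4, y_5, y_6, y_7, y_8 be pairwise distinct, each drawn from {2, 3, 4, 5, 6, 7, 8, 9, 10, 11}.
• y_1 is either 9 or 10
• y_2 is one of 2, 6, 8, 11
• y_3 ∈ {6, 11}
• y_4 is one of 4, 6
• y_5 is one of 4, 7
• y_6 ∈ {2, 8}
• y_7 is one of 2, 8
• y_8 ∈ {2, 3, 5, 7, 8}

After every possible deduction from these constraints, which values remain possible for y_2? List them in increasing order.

y_6 and y_7 between them cover only {2, 8} — a naked pair. Remove those values from y_2, y_8.
The 2 variables y_2 and y_3 are confined to {6, 11}, which locks those values in; drop them from y_4.
y_4 must be 4 (only option left). Strike 4 from y_5.
y_5's domain is down to {7}, so y_5 = 7. Strike 7 from y_8.
No further eliminations apply; y_2 can still be any of 6, 11.

6, 11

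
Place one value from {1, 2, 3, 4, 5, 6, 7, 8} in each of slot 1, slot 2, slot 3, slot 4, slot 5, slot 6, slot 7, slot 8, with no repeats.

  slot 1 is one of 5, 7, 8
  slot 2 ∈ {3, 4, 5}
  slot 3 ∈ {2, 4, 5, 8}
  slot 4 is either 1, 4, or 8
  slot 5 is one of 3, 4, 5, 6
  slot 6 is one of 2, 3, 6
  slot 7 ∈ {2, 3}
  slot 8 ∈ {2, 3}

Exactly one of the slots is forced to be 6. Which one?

slot 6

The 8 variables draw from only 8 values {1, 2, 3, 4, 5, 6, 7, 8}, so each is used; only slot 4 can be 1, hence slot 4 = 1.
Among the 7 still-open variables, 7 fits only slot 1 (and all 7 values in {2, 3, 4, 5, 6, 7, 8} must be used), so slot 1 = 7.
Among the 6 still-open variables, 8 fits only slot 3 (and all 6 values in {2, 3, 4, 5, 6, 8} must be used), so slot 3 = 8.
slot 7 and slot 8 share exactly the 2 values {2, 3}; by pigeonhole those values go to them, so strike 2, 3 from slot 2, slot 5, slot 6.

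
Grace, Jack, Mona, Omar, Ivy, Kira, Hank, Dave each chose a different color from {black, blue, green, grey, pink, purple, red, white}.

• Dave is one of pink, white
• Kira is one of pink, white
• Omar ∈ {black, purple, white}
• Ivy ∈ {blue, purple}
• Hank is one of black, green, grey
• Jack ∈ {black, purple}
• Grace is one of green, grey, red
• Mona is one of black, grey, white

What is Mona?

The 8 variables together cover exactly {black, blue, green, grey, pink, purple, red, white} — 8 values for 8 variables — and blue appears only in Ivy's list, so Ivy = blue.
Among the 7 still-open variables, red fits only Grace (and all 7 values in {black, green, grey, pink, purple, red, white} must be used), so Grace = red.
The 6 still-open variables together cover exactly {black, green, grey, pink, purple, white} — 6 values for 6 variables — and green appears only in Hank's list, so Hank = green.
The 5 still-open variables draw from only 5 values {black, grey, pink, purple, white}, so each is used; only Mona can be grey, hence Mona = grey.

grey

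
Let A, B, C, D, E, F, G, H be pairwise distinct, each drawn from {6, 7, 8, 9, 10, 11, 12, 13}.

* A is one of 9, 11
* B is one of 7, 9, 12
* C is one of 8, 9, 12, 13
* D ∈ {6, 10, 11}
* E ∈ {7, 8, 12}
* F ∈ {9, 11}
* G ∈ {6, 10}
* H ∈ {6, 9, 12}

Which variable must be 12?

H

The 8 variables together cover exactly {6, 7, 8, 9, 10, 11, 12, 13} — 8 values for 8 variables — and 13 appears only in C's list, so C = 13.
The 7 still-open variables draw from only 7 values {6, 7, 8, 9, 10, 11, 12}, so each is used; only E can be 8, hence E = 8.
The 6 still-open variables draw from only 6 values {6, 7, 9, 10, 11, 12}, so each is used; only B can be 7, hence B = 7.
Among the 5 still-open variables, 12 fits only H (and all 5 values in {6, 9, 10, 11, 12} must be used), so H = 12.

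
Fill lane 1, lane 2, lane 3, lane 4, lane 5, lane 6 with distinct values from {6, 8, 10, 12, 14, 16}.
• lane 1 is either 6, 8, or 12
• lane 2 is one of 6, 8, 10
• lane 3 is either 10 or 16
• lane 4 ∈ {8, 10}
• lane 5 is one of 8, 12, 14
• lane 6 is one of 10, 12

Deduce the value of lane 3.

The 6 variables draw from only 6 values {6, 8, 10, 12, 14, 16}, so each is used; only lane 5 can be 14, hence lane 5 = 14.
Among the 5 still-open variables, 16 fits only lane 3 (and all 5 values in {6, 8, 10, 12, 16} must be used), so lane 3 = 16.

16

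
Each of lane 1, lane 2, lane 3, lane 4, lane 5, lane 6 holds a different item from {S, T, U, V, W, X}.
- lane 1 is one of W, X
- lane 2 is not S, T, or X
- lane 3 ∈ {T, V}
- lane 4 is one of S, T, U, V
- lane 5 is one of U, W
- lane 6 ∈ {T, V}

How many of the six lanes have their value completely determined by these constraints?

The 6 variables together cover exactly {S, T, U, V, W, X} — 6 values for 6 variables — and S appears only in lane 4's list, so lane 4 = S.
The 5 still-open variables together cover exactly {T, U, V, W, X} — 5 values for 5 variables — and X appears only in lane 1's list, so lane 1 = X.
lane 3 and lane 6 between them cover only {T, V} — a naked pair. Remove those values from lane 2.
Determined: lane 1=X, lane 4=S. The other lanes each still have more than one consistent value. That makes 2.

2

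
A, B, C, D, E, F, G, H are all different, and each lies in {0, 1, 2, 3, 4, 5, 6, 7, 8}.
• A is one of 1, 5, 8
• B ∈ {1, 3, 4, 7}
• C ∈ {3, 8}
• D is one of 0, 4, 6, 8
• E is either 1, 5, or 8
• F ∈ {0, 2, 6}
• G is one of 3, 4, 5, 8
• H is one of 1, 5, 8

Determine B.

The 3 variables A, E, H are confined to {1, 5, 8}, which locks those values in; drop them from B, C, D, G.
C has just one choice, so C = 3. Strike 3 from B, G.
G must be 4 (only option left). Strike 4 from B, D.
So B = 7.

7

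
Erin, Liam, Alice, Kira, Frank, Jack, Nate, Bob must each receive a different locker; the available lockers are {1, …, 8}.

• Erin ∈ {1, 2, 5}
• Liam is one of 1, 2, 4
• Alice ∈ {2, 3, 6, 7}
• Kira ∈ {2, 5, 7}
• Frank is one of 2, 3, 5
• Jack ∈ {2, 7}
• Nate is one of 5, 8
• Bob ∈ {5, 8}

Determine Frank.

3

Among the 8 variables, 4 fits only Liam (and all 8 values in {1, 2, 3, 4, 5, 6, 7, 8} must be used), so Liam = 4.
Among the 7 still-open variables, 1 fits only Erin (and all 7 values in {1, 2, 3, 5, 6, 7, 8} must be used), so Erin = 1.
The 6 still-open variables draw from only 6 values {2, 3, 5, 6, 7, 8}, so each is used; only Alice can be 6, hence Alice = 6.
The 5 still-open variables draw from only 5 values {2, 3, 5, 7, 8}, so each is used; only Frank can be 3, hence Frank = 3.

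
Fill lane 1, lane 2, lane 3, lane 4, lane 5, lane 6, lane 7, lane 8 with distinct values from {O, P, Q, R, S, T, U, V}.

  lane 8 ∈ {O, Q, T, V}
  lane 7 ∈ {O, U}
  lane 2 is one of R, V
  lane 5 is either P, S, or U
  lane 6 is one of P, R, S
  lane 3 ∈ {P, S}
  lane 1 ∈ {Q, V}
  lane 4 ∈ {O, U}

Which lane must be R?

Among the 8 variables, T fits only lane 8 (and all 8 values in {O, P, Q, R, S, T, U, V} must be used), so lane 8 = T.
The 7 still-open variables draw from only 7 values {O, P, Q, R, S, U, V}, so each is used; only lane 1 can be Q, hence lane 1 = Q.
The 6 still-open variables together cover exactly {O, P, R, S, U, V} — 6 values for 6 variables — and V appears only in lane 2's list, so lane 2 = V.
The 5 still-open variables draw from only 5 values {O, P, R, S, U}, so each is used; only lane 6 can be R, hence lane 6 = R.

lane 6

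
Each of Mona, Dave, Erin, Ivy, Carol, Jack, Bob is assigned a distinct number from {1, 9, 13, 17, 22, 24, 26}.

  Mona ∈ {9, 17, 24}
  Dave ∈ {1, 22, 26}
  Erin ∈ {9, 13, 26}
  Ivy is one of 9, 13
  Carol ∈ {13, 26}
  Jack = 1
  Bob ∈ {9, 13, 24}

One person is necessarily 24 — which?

Jack has just one choice, so Jack = 1. Eliminate 1 elsewhere: Dave.
The 6 still-open variables together cover exactly {9, 13, 17, 22, 24, 26} — 6 values for 6 variables — and 17 appears only in Mona's list, so Mona = 17.
The 5 still-open variables draw from only 5 values {9, 13, 22, 24, 26}, so each is used; only Dave can be 22, hence Dave = 22.
The 4 still-open variables draw from only 4 values {9, 13, 24, 26}, so each is used; only Bob can be 24, hence Bob = 24.

Bob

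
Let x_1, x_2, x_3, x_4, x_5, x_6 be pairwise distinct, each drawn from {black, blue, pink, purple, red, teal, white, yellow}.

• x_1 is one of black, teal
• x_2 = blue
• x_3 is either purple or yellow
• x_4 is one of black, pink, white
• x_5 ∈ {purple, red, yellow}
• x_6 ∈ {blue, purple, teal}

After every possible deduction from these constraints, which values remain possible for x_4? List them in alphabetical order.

black, pink, white

x_2's domain is down to {blue}, so x_2 = blue. Eliminate blue elsewhere: x_6.
No further eliminations apply; x_4 can still be any of black, pink, white.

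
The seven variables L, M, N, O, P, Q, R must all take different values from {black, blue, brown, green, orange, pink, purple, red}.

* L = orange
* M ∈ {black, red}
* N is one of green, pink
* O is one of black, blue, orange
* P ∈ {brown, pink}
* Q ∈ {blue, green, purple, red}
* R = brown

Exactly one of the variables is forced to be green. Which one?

L must be orange (only option left). Remove orange from O.
R's domain is down to {brown}, so R = brown. Strike brown from P.
P's domain is down to {pink}, so P = pink. Eliminate pink elsewhere: N.
So green goes to N.

N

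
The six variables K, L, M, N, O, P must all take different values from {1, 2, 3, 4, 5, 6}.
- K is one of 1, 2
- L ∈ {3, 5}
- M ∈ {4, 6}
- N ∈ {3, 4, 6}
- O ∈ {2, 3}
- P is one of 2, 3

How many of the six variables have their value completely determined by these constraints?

The 6 variables draw from only 6 values {1, 2, 3, 4, 5, 6}, so each is used; only K can be 1, hence K = 1.
The 5 still-open variables together cover exactly {2, 3, 4, 5, 6} — 5 values for 5 variables — and 5 appears only in L's list, so L = 5.
O and P between them cover only {2, 3} — a naked pair. Remove those values from N.
Determined: K=1, L=5. The other variables each still have more than one consistent value. That makes 2.

2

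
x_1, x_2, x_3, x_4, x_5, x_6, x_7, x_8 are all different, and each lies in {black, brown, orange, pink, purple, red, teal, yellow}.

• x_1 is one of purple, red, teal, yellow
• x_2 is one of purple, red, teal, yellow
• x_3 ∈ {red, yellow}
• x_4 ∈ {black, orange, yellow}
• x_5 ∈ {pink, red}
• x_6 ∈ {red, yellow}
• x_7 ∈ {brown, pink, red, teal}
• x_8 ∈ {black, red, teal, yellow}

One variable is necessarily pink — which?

Among the 8 variables, brown fits only x_7 (and all 8 values in {black, brown, orange, pink, purple, red, teal, yellow} must be used), so x_7 = brown.
The 7 still-open variables together cover exactly {black, orange, pink, purple, red, teal, yellow} — 7 values for 7 variables — and orange appears only in x_4's list, so x_4 = orange.
The 6 still-open variables draw from only 6 values {black, pink, purple, red, teal, yellow}, so each is used; only x_8 can be black, hence x_8 = black.
Among the 5 still-open variables, pink fits only x_5 (and all 5 values in {pink, purple, red, teal, yellow} must be used), so x_5 = pink.

x_5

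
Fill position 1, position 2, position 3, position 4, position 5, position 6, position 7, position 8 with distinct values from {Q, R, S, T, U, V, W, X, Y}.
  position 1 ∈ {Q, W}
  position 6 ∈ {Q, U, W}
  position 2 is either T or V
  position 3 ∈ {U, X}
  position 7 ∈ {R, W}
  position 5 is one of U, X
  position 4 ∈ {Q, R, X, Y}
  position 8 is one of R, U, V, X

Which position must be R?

position 7

The 8 variables together cover exactly {Q, R, T, U, V, W, X, Y} — 8 values for 8 variables — and T appears only in position 2's list, so position 2 = T.
The 7 still-open variables together cover exactly {Q, R, U, V, W, X, Y} — 7 values for 7 variables — and V appears only in position 8's list, so position 8 = V.
The 6 still-open variables draw from only 6 values {Q, R, U, W, X, Y}, so each is used; only position 4 can be Y, hence position 4 = Y.
Among the 5 still-open variables, R fits only position 7 (and all 5 values in {Q, R, U, W, X} must be used), so position 7 = R.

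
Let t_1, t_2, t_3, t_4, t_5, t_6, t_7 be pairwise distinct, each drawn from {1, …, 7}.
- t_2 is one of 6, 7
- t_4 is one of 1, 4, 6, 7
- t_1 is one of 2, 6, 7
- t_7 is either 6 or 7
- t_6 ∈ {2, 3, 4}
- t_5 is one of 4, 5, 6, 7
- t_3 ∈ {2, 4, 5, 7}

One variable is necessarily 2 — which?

t_1

The 7 variables draw from only 7 values {1, 2, 3, 4, 5, 6, 7}, so each is used; only t_4 can be 1, hence t_4 = 1.
The 6 still-open variables together cover exactly {2, 3, 4, 5, 6, 7} — 6 values for 6 variables — and 3 appears only in t_6's list, so t_6 = 3.
t_2 and t_7 share exactly the 2 values {6, 7}; by pigeonhole those values go to them, so strike 6, 7 from t_1, t_3, t_5.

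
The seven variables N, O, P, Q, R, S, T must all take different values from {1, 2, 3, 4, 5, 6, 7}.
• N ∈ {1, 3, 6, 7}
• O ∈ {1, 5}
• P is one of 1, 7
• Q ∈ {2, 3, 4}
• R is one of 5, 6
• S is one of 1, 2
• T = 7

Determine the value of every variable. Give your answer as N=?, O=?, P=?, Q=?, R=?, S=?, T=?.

T has just one choice, so T = 7. Remove 7 from N, P.
P's domain is down to {1}, so P = 1. Eliminate 1 elsewhere: N, O, S.
S has just one choice, so S = 2. Strike 2 from Q.
That leaves O = 5. Eliminate 5 elsewhere: R.
R has just one choice, so R = 6. Remove 6 from N.
N must be 3 (only option left). Strike 3 from Q.
Q must be 4 (only option left).

N=3, O=5, P=1, Q=4, R=6, S=2, T=7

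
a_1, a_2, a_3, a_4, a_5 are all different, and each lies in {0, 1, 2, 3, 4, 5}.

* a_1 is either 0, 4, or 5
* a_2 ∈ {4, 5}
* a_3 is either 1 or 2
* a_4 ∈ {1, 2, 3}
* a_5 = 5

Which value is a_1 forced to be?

a_5 must be 5 (only option left). Strike 5 from a_1, a_2.
a_2 has just one choice, so a_2 = 4. Remove 4 from a_1.
So a_1 = 0.

0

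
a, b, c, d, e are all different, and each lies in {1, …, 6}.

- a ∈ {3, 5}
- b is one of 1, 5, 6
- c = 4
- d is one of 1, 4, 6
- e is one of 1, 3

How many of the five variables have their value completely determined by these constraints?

1

c must be 4 (only option left). Remove 4 from d.
Determined: c=4. The other variables each still have more than one consistent value. That makes 1.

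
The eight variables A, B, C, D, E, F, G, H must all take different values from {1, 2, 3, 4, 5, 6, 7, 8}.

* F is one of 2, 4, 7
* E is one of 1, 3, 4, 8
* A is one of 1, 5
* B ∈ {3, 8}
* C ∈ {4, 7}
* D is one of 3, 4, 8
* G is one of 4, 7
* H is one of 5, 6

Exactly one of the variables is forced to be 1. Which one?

Among the 8 variables, 2 fits only F (and all 8 values in {1, 2, 3, 4, 5, 6, 7, 8} must be used), so F = 2.
The 7 still-open variables draw from only 7 values {1, 3, 4, 5, 6, 7, 8}, so each is used; only H can be 6, hence H = 6.
The 6 still-open variables together cover exactly {1, 3, 4, 5, 7, 8} — 6 values for 6 variables — and 5 appears only in A's list, so A = 5.
Among the 5 still-open variables, 1 fits only E (and all 5 values in {1, 3, 4, 7, 8} must be used), so E = 1.

E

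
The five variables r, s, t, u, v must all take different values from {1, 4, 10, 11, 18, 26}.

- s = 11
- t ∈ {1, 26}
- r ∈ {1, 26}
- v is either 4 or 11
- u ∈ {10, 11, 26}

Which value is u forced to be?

10

s must be 11 (only option left). So u, v can't be 11.
That leaves v = 4.
The 3 still-open variables draw from only 3 values {1, 10, 26}, so each is used; only u can be 10, hence u = 10.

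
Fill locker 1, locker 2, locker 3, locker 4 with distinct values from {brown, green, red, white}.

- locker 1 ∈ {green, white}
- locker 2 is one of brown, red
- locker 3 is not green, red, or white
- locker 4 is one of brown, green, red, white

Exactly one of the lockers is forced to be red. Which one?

locker 3 has just one choice, so locker 3 = brown. Eliminate brown elsewhere: locker 2, locker 4.
So red goes to locker 2.

locker 2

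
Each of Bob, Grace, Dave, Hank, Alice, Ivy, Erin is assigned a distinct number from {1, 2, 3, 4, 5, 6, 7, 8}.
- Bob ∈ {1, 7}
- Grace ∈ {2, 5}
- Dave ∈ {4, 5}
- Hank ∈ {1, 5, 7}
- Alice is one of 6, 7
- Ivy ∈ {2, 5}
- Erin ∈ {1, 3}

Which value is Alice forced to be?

6

Among the 7 variables, 3 fits only Erin (and all 7 values in {1, 2, 3, 4, 5, 6, 7} must be used), so Erin = 3.
Among the 6 still-open variables, 4 fits only Dave (and all 6 values in {1, 2, 4, 5, 6, 7} must be used), so Dave = 4.
The 5 still-open variables together cover exactly {1, 2, 5, 6, 7} — 5 values for 5 variables — and 6 appears only in Alice's list, so Alice = 6.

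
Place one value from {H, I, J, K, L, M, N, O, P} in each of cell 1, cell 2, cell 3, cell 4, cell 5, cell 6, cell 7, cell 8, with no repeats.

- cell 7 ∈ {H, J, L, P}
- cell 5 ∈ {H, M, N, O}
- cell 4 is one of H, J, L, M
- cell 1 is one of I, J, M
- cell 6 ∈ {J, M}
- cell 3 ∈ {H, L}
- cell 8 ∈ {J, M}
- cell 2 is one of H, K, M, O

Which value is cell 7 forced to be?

The 2 variables cell 6 and cell 8 are confined to {J, M}, which locks those values in; drop them from cell 1, cell 2, cell 4, cell 5, cell 7.
cell 1's domain is down to {I}, so cell 1 = I.
cell 3 and cell 4 between them cover only {H, L} — a naked pair. Remove those values from cell 2, cell 5, cell 7.
So cell 7 = P.

P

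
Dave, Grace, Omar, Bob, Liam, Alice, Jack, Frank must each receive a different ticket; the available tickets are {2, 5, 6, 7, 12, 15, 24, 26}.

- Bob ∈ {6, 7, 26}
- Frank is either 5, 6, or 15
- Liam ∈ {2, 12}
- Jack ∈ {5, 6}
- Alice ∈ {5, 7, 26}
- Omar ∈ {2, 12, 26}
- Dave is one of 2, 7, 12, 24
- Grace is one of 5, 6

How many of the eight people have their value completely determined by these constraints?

The 8 variables draw from only 8 values {2, 5, 6, 7, 12, 15, 24, 26}, so each is used; only Frank can be 15, hence Frank = 15.
The 7 still-open variables draw from only 7 values {2, 5, 6, 7, 12, 24, 26}, so each is used; only Dave can be 24, hence Dave = 24.
The 2 variables Grace and Jack are confined to {5, 6}, which locks those values in; drop them from Bob, Alice.
Bob and Alice between them cover only {7, 26} — a naked pair. Remove those values from Omar.
Determined: Dave=24, Frank=15. The other people each still have more than one consistent value. That makes 2.

2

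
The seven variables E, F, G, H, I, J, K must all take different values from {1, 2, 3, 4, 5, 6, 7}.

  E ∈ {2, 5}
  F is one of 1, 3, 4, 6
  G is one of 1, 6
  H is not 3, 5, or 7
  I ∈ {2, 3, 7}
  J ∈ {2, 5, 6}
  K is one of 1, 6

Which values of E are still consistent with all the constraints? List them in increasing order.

Among the 7 variables, 7 fits only I (and all 7 values in {1, 2, 3, 4, 5, 6, 7} must be used), so I = 7.
Among the 6 still-open variables, 3 fits only F (and all 6 values in {1, 2, 3, 4, 5, 6} must be used), so F = 3.
Among the 5 still-open variables, 4 fits only H (and all 5 values in {1, 2, 4, 5, 6} must be used), so H = 4.
G and K share exactly the 2 values {1, 6}; by pigeonhole those values go to them, so strike 1, 6 from J.
No further eliminations apply; E can still be any of 2, 5.

2, 5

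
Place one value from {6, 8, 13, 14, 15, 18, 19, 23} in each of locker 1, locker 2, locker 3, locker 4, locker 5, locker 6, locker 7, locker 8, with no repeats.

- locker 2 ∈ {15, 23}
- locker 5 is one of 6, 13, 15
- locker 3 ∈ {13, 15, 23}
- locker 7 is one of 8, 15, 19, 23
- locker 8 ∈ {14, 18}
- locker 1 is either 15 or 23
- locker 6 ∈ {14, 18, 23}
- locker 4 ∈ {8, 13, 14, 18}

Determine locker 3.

13

The 8 variables together cover exactly {6, 8, 13, 14, 15, 18, 19, 23} — 8 values for 8 variables — and 6 appears only in locker 5's list, so locker 5 = 6.
The 7 still-open variables together cover exactly {8, 13, 14, 15, 18, 19, 23} — 7 values for 7 variables — and 19 appears only in locker 7's list, so locker 7 = 19.
The 6 still-open variables draw from only 6 values {8, 13, 14, 15, 18, 23}, so each is used; only locker 4 can be 8, hence locker 4 = 8.
The 5 still-open variables together cover exactly {13, 14, 15, 18, 23} — 5 values for 5 variables — and 13 appears only in locker 3's list, so locker 3 = 13.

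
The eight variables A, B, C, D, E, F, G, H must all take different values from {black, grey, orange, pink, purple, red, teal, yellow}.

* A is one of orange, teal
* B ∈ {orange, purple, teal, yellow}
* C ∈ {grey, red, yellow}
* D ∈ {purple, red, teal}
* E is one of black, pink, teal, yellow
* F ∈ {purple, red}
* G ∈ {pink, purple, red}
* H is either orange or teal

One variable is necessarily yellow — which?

The 8 variables draw from only 8 values {black, grey, orange, pink, purple, red, teal, yellow}, so each is used; only E can be black, hence E = black.
The 7 still-open variables draw from only 7 values {grey, orange, pink, purple, red, teal, yellow}, so each is used; only C can be grey, hence C = grey.
The 6 still-open variables together cover exactly {orange, pink, purple, red, teal, yellow} — 6 values for 6 variables — and pink appears only in G's list, so G = pink.
The 5 still-open variables draw from only 5 values {orange, purple, red, teal, yellow}, so each is used; only B can be yellow, hence B = yellow.

B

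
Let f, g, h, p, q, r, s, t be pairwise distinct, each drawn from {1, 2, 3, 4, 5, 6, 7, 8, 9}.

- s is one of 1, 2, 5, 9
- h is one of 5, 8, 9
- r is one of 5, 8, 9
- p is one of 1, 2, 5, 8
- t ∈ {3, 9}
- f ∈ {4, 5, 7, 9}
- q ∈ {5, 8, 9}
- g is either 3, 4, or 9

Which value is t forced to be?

3

The 8 variables together cover exactly {1, 2, 3, 4, 5, 7, 8, 9} — 8 values for 8 variables — and 7 appears only in f's list, so f = 7.
The 7 still-open variables draw from only 7 values {1, 2, 3, 4, 5, 8, 9}, so each is used; only g can be 4, hence g = 4.
The 6 still-open variables together cover exactly {1, 2, 3, 5, 8, 9} — 6 values for 6 variables — and 3 appears only in t's list, so t = 3.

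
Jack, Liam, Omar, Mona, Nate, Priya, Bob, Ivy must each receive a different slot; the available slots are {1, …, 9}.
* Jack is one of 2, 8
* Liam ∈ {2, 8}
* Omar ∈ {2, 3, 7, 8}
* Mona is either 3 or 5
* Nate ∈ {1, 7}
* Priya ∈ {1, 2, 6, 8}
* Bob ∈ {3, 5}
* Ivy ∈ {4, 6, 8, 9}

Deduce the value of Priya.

6

Jack and Liam between them cover only {2, 8} — a naked pair. Remove those values from Omar, Priya, Ivy.
Mona and Bob share exactly the 2 values {3, 5}; by pigeonhole those values go to them, so strike 3, 5 from Omar.
That leaves Omar = 7. Remove 7 from Nate.
Nate must be 1 (only option left). Eliminate 1 elsewhere: Priya.
So Priya = 6.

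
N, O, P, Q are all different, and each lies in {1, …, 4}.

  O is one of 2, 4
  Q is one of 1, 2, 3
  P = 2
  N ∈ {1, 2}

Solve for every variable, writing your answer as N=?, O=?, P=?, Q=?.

P has just one choice, so P = 2. Remove 2 from N, O, Q.
N has just one choice, so N = 1. So Q can't be 1.
O's domain is down to {4}, so O = 4.
That leaves Q = 3.

N=1, O=4, P=2, Q=3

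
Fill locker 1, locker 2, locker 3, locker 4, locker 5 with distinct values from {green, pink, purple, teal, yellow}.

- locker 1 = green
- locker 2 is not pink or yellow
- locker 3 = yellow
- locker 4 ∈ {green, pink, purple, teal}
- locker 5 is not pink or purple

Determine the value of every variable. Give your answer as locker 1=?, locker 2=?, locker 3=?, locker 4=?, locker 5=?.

locker 1's domain is down to {green}, so locker 1 = green. Strike green from locker 2, locker 4, locker 5.
locker 3's domain is down to {yellow}, so locker 3 = yellow. Eliminate yellow elsewhere: locker 5.
locker 5 has just one choice, so locker 5 = teal. Strike teal from locker 2, locker 4.
That leaves locker 2 = purple. Eliminate purple elsewhere: locker 4.
locker 4 has just one choice, so locker 4 = pink.

locker 1=green, locker 2=purple, locker 3=yellow, locker 4=pink, locker 5=teal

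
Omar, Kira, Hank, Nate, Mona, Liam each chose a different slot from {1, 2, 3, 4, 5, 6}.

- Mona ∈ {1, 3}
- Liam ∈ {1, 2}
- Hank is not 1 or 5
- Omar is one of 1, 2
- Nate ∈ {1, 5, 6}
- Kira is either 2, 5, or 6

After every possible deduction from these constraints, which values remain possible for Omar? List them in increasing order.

Among the 6 variables, 4 fits only Hank (and all 6 values in {1, 2, 3, 4, 5, 6} must be used), so Hank = 4.
The 5 still-open variables together cover exactly {1, 2, 3, 5, 6} — 5 values for 5 variables — and 3 appears only in Mona's list, so Mona = 3.
Omar and Liam share exactly the 2 values {1, 2}; by pigeonhole those values go to them, so strike 1, 2 from Kira, Nate.
No further eliminations apply; Omar can still be any of 1, 2.

1, 2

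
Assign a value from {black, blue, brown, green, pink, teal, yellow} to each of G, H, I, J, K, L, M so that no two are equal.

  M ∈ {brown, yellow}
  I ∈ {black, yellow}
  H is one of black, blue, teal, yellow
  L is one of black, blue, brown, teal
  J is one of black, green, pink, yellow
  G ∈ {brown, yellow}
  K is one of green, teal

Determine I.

black

The 7 variables together cover exactly {black, blue, brown, green, pink, teal, yellow} — 7 values for 7 variables — and pink appears only in J's list, so J = pink.
The 6 still-open variables draw from only 6 values {black, blue, brown, green, teal, yellow}, so each is used; only K can be green, hence K = green.
G and M between them cover only {brown, yellow} — a naked pair. Remove those values from H, I, L.
So I = black.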